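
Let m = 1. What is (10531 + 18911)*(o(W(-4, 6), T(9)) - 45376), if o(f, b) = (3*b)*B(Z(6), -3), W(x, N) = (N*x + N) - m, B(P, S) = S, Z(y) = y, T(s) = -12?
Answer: -1332780456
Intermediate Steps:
W(x, N) = -1 + N + N*x (W(x, N) = (N*x + N) - 1*1 = (N + N*x) - 1 = -1 + N + N*x)
o(f, b) = -9*b (o(f, b) = (3*b)*(-3) = -9*b)
(10531 + 18911)*(o(W(-4, 6), T(9)) - 45376) = (10531 + 18911)*(-9*(-12) - 45376) = 29442*(108 - 45376) = 29442*(-45268) = -1332780456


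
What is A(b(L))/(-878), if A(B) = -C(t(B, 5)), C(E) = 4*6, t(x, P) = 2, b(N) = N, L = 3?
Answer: 12/439 ≈ 0.027335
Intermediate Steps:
C(E) = 24
A(B) = -24 (A(B) = -1*24 = -24)
A(b(L))/(-878) = -24/(-878) = -24*(-1/878) = 12/439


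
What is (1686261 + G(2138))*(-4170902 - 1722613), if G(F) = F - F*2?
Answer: -9925404162345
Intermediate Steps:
G(F) = -F (G(F) = F - 2*F = -F)
(1686261 + G(2138))*(-4170902 - 1722613) = (1686261 - 1*2138)*(-4170902 - 1722613) = (1686261 - 2138)*(-5893515) = 1684123*(-5893515) = -9925404162345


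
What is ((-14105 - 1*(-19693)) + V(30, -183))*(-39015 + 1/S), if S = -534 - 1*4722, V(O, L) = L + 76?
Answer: -124883270169/584 ≈ -2.1384e+8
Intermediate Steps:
V(O, L) = 76 + L
S = -5256 (S = -534 - 4722 = -5256)
((-14105 - 1*(-19693)) + V(30, -183))*(-39015 + 1/S) = ((-14105 - 1*(-19693)) + (76 - 183))*(-39015 + 1/(-5256)) = ((-14105 + 19693) - 107)*(-39015 - 1/5256) = (5588 - 107)*(-205062841/5256) = 5481*(-205062841/5256) = -124883270169/584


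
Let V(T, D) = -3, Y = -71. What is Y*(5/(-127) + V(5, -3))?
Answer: 27406/127 ≈ 215.80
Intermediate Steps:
Y*(5/(-127) + V(5, -3)) = -71*(5/(-127) - 3) = -71*(5*(-1/127) - 3) = -71*(-5/127 - 3) = -71*(-386/127) = 27406/127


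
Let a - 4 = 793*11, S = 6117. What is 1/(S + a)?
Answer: 1/14844 ≈ 6.7367e-5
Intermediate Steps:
a = 8727 (a = 4 + 793*11 = 4 + 8723 = 8727)
1/(S + a) = 1/(6117 + 8727) = 1/14844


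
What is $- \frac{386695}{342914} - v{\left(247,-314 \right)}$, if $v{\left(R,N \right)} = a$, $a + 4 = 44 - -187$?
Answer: $- \frac{78228173}{342914} \approx -228.13$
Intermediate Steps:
$a = 227$ ($a = -4 + \left(44 - -187\right) = -4 + \left(44 + 187\right) = -4 + 231 = 227$)
$v{\left(R,N \right)} = 227$
$- \frac{386695}{342914} - v{\left(247,-314 \right)} = - \frac{386695}{342914} - 227 = - \frac{78228173}{342914}$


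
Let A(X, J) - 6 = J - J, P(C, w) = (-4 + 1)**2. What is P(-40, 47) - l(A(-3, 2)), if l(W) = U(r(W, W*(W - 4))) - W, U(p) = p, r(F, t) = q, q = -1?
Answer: 16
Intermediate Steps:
r(F, t) = -1
P(C, w) = 9 (P(C, w) = (-3)**2 = 9)
A(X, J) = 6 (A(X, J) = 6 + (J - J) = 6 + 0 = 6)
l(W) = -1 - W
P(-40, 47) - l(A(-3, 2)) = 9 - (-1 - 1*6) = 9 - (-1 - 6) = 9 - 1*(-7) = 9 + 7 = 16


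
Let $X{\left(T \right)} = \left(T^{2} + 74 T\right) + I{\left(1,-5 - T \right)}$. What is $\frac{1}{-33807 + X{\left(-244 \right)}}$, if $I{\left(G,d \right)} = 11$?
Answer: $\frac{1}{7684} \approx 0.00013014$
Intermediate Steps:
$X{\left(T \right)} = 11 + T^{2} + 74 T$ ($X{\left(T \right)} = \left(T^{2} + 74 T\right) + 11 = 11 + T^{2} + 74 T$)
$\frac{1}{-33807 + X{\left(-244 \right)}} = \frac{1}{-33807 + \left(11 + \left(-244\right)^{2} + 74 \left(-244\right)\right)} = \frac{1}{-33807 + \left(11 + 59536 - 18056\right)} = \frac{1}{-33807 + 41491} = \frac{1}{7684}$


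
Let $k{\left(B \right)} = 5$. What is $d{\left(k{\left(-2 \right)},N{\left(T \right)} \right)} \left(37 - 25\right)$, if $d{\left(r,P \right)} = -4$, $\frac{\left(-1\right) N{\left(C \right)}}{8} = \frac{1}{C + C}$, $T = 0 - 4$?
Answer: $-48$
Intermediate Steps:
$T = -4$
$N{\left(C \right)} = - \frac{4}{C}$ ($N{\left(C \right)} = - \frac{8}{C + C} = - \frac{8}{2 C} = - 8 \frac{1}{2 C} = - \frac{4}{C}$)
$d{\left(k{\left(-2 \right)},N{\left(T \right)} \right)} \left(37 - 25\right) = - 4 \left(37 - 25\right) = \left(-4\right) 12 = -48$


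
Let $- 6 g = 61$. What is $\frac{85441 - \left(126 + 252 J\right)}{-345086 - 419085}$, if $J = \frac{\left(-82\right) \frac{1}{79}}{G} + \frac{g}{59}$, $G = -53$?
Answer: $- \frac{21085128313}{188775454643} \approx -0.11169$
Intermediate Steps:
$g = - \frac{61}{6}$ ($g = \left(- \frac{1}{6}\right) 61 = - \frac{61}{6} \approx -10.167$)
$J = - \frac{226379}{1482198}$ ($J = \frac{\left(-82\right) \frac{1}{79}}{-53} - \frac{61}{6 \cdot 59} = \left(-82\right) \frac{1}{79} \left(- \frac{1}{53}\right) - \frac{61}{354} = \left(- \frac{82}{79}\right) \left(- \frac{1}{53}\right) - \frac{61}{354} = \frac{82}{4187} - \frac{61}{354} = - \frac{226379}{1482198} \approx -0.15273$)
$\frac{85441 - \left(126 + 252 J\right)}{-345086 - 419085} = \frac{85441 - \frac{21618240}{247033}}{-345086 - 419085} = \frac{85441 + \left(\frac{9507918}{247033} - 126\right)}{-764171} = \left(85441 - \frac{21618240}{247033}\right) \left(- \frac{1}{764171}\right) = \frac{21085128313}{247033} \left(- \frac{1}{764171}\right) = - \frac{21085128313}{188775454643}$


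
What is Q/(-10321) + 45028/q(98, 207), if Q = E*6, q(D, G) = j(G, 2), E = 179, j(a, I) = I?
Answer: 232365920/10321 ≈ 22514.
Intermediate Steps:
q(D, G) = 2
Q = 1074 (Q = 179*6 = 1074)
Q/(-10321) + 45028/q(98, 207) = 1074/(-10321) + 45028/2 = 1074*(-1/10321) + 45028*(1/2) = -1074/10321 + 22514 = 232365920/10321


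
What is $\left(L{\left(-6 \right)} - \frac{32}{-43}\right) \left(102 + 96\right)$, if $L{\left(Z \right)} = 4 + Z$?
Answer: $- \frac{10692}{43} \approx -248.65$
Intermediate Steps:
$\left(L{\left(-6 \right)} - \frac{32}{-43}\right) \left(102 + 96\right) = \left(\left(4 - 6\right) - \frac{32}{-43}\right) \left(102 + 96\right) = \left(-2 - 32 \left(- \frac{1}{43}\right)\right) 198 = \left(-2 - - \frac{32}{43}\right) 198 = \left(-2 + \frac{32}{43}\right) 198 = \left(- \frac{54}{43}\right) 198 = - \frac{10692}{43}$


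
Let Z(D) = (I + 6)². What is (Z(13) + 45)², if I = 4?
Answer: 21025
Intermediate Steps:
Z(D) = 100 (Z(D) = (4 + 6)² = 10² = 100)
(Z(13) + 45)² = (100 + 45)² = 145² = 21025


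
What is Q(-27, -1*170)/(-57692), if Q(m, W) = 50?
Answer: -25/28846 ≈ -0.00086667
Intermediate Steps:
Q(-27, -1*170)/(-57692) = 50/(-57692) = 50*(-1/57692) = -25/28846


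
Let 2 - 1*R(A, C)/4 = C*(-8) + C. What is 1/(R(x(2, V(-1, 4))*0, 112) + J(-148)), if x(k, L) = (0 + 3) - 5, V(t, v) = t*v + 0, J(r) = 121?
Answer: 1/3265 ≈ 0.00030628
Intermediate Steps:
V(t, v) = t*v
x(k, L) = -2 (x(k, L) = 3 - 5 = -2)
R(A, C) = 8 + 28*C (R(A, C) = 8 - 4*(C*(-8) + C) = 8 - 4*(-8*C + C) = 8 - (-28)*C = 8 + 28*C)
1/(R(x(2, V(-1, 4))*0, 112) + J(-148)) = 1/((8 + 28*112) + 121) = 1/((8 + 3136) + 121) = 1/(3144 + 121) = 1/3265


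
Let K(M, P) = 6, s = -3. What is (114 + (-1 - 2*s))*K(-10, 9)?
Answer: 714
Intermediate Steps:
(114 + (-1 - 2*s))*K(-10, 9) = (114 + (-1 - 2*(-3)))*6 = (114 + (-1 + 6))*6 = (114 + 5)*6 = 119*6 = 714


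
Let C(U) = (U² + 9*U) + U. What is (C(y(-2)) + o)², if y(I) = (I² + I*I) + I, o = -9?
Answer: 7569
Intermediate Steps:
y(I) = I + 2*I² (y(I) = (I² + I²) + I = 2*I² + I = I + 2*I²)
C(U) = U² + 10*U
(C(y(-2)) + o)² = ((-2*(1 + 2*(-2)))*(10 - 2*(1 + 2*(-2))) - 9)² = ((-2*(1 - 4))*(10 - 2*(1 - 4)) - 9)² = ((-2*(-3))*(10 - 2*(-3)) - 9)² = (6*(10 + 6) - 9)² = (6*16 - 9)² = (96 - 9)² = 87² = 7569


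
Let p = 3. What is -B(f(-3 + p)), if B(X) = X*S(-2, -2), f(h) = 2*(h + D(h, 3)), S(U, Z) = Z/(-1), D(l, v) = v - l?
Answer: -12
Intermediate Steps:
S(U, Z) = -Z (S(U, Z) = Z*(-1) = -Z)
f(h) = 6 (f(h) = 2*(h + (3 - h)) = 2*3 = 6)
B(X) = 2*X (B(X) = X*(-1*(-2)) = X*2 = 2*X)
-B(f(-3 + p)) = -2*6 = -1*12 = -12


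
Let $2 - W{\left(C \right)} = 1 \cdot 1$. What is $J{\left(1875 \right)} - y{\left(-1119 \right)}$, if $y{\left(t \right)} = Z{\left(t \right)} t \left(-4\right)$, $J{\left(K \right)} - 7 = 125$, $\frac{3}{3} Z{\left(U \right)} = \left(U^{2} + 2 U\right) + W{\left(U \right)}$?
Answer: $-5594659692$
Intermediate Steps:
$W{\left(C \right)} = 1$ ($W{\left(C \right)} = 2 - 1 \cdot 1 = 2 - 1 = 1$)
$Z{\left(U \right)} = 1 + U^{2} + 2 U$ ($Z{\left(U \right)} = \left(U^{2} + 2 U\right) + 1 = 1 + U^{2} + 2 U$)
$J{\left(K \right)} = 132$ ($J{\left(K \right)} = 7 + 125 = 132$)
$y{\left(t \right)} = - 4 t \left(1 + t^{2} + 2 t\right)$ ($y{\left(t \right)} = \left(1 + t^{2} + 2 t\right) t \left(-4\right) = t \left(1 + t^{2} + 2 t\right) \left(-4\right) = - 4 t \left(1 + t^{2} + 2 t\right)$)
$J{\left(1875 \right)} - y{\left(-1119 \right)} = 132 - \left(-4\right) \left(-1119\right) \left(1 + \left(-1119\right)^{2} + 2 \left(-1119\right)\right) = 132 - \left(-4\right) \left(-1119\right) \left(1 + 1252161 - 2238\right) = 132 - \left(-4\right) \left(-1119\right) 1249924 = 132 - 5594659824 = -5594659692$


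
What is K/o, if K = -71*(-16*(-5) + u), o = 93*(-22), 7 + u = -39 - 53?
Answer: -1349/2046 ≈ -0.65934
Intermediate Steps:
u = -99 (u = -7 + (-39 - 53) = -7 - 92 = -99)
o = -2046
K = 1349 (K = -71*(-16*(-5) - 99) = -71*(80 - 99) = -71*(-19) = 1349)
K/o = 1349/(-2046) = 1349*(-1/2046) = -1349/2046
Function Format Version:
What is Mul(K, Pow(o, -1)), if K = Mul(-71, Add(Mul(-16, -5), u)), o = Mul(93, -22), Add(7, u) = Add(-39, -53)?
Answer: Rational(-1349, 2046) ≈ -0.65934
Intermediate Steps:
u = -99 (u = Add(-7, Add(-39, -53)) = Add(-7, -92) = -99)
o = -2046
K = 1349 (K = Mul(-71, Add(Mul(-16, -5), -99)) = Mul(-71, Add(80, -99)) = Mul(-71, -19) = 1349)
Mul(K, Pow(o, -1)) = Mul(1349, Pow(-2046, -1)) = Mul(1349, Rational(-1, 2046)) = Rational(-1349, 2046)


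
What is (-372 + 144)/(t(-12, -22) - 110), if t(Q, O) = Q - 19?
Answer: 76/47 ≈ 1.6170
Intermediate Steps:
t(Q, O) = -19 + Q
(-372 + 144)/(t(-12, -22) - 110) = (-372 + 144)/((-19 - 12) - 110) = -228/(-31 - 110) = -228/(-141) = -228*(-1/141) = 76/47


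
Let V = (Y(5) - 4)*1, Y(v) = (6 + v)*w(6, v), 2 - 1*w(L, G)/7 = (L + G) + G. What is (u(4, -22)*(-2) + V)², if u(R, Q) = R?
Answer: 1188100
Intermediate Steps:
w(L, G) = 14 - 14*G - 7*L (w(L, G) = 14 - 7*((L + G) + G) = 14 - 7*((G + L) + G) = 14 - 7*(L + 2*G) = 14 + (-14*G - 7*L) = 14 - 14*G - 7*L)
Y(v) = (-28 - 14*v)*(6 + v) (Y(v) = (6 + v)*(14 - 14*v - 7*6) = (6 + v)*(14 - 14*v - 42) = (6 + v)*(-28 - 14*v) = (-28 - 14*v)*(6 + v))
V = -1082 (V = (-14*(2 + 5)*(6 + 5) - 4)*1 = (-14*7*11 - 4)*1 = (-1078 - 4)*1 = -1082*1 = -1082)
(u(4, -22)*(-2) + V)² = (4*(-2) - 1082)² = (-8 - 1082)² = (-1090)² = 1188100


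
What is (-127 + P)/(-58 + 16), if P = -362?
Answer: 163/14 ≈ 11.643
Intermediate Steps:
(-127 + P)/(-58 + 16) = (-127 - 362)/(-58 + 16) = -489/(-42) = -489*(-1/42) = 163/14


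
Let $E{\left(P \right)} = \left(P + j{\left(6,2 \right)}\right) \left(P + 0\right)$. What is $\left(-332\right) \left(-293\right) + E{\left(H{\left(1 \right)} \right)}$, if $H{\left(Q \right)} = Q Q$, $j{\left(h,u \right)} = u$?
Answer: $97279$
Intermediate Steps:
$H{\left(Q \right)} = Q^{2}$
$E{\left(P \right)} = P \left(2 + P\right)$ ($E{\left(P \right)} = \left(P + 2\right) \left(P + 0\right) = \left(2 + P\right) P = P \left(2 + P\right)$)
$\left(-332\right) \left(-293\right) + E{\left(H{\left(1 \right)} \right)} = \left(-332\right) \left(-293\right) + 1^{2} \left(2 + 1^{2}\right) = 97276 + 1 \left(2 + 1\right) = 97276 + 1 \cdot 3 = 97276 + 3 = 97279$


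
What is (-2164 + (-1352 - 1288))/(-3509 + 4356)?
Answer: -4804/847 ≈ -5.6718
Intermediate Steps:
(-2164 + (-1352 - 1288))/(-3509 + 4356) = (-2164 - 2640)/847 = -4804*1/847 = -4804/847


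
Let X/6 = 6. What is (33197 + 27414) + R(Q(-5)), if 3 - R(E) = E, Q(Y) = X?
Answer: 60578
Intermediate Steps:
X = 36 (X = 6*6 = 36)
Q(Y) = 36
R(E) = 3 - E
(33197 + 27414) + R(Q(-5)) = (33197 + 27414) + (3 - 1*36) = 60611 + (3 - 36) = 60611 - 33 = 60578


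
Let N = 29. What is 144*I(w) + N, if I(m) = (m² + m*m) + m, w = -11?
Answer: 33293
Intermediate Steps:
I(m) = m + 2*m² (I(m) = (m² + m²) + m = 2*m² + m = m + 2*m²)
144*I(w) + N = 144*(-11*(1 + 2*(-11))) + 29 = 144*(-11*(1 - 22)) + 29 = 144*(-11*(-21)) + 29 = 144*231 + 29 = 33264 + 29 = 33293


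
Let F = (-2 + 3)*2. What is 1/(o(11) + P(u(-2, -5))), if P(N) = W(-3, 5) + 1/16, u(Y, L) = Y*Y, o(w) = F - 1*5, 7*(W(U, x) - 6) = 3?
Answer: 112/391 ≈ 0.28645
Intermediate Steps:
F = 2 (F = 1*2 = 2)
W(U, x) = 45/7 (W(U, x) = 6 + (⅐)*3 = 6 + 3/7 = 45/7)
o(w) = -3 (o(w) = 2 - 1*5 = 2 - 5 = -3)
u(Y, L) = Y²
P(N) = 727/112 (P(N) = 45/7 + 1/16 = 727/112)
1/(o(11) + P(u(-2, -5))) = 1/(-3 + 727/112) = 1/(391/112) = 112/391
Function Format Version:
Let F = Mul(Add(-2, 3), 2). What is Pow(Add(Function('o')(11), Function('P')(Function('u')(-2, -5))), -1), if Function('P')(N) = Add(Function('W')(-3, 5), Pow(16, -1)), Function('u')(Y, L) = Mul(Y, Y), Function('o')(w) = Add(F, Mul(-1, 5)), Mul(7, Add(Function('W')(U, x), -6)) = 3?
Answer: Rational(112, 391) ≈ 0.28645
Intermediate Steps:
F = 2 (F = Mul(1, 2) = 2)
Function('W')(U, x) = Rational(45, 7) (Function('W')(U, x) = Add(6, Mul(Rational(1, 7), 3)) = Add(6, Rational(3, 7)) = Rational(45, 7))
Function('o')(w) = -3 (Function('o')(w) = Add(2, Mul(-1, 5)) = Add(2, -5) = -3)
Function('u')(Y, L) = Pow(Y, 2)
Function('P')(N) = Rational(727, 112) (Function('P')(N) = Add(Rational(45, 7), Pow(16, -1)) = Add(Rational(45, 7), Rational(1, 16)) = Rational(727, 112))
Pow(Add(Function('o')(11), Function('P')(Function('u')(-2, -5))), -1) = Pow(Add(-3, Rational(727, 112)), -1) = Pow(Rational(391, 112), -1) = Rational(112, 391)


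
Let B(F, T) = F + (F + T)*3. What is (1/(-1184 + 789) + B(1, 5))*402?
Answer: 3016608/395 ≈ 7637.0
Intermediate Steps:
B(F, T) = 3*T + 4*F (B(F, T) = F + (3*F + 3*T) = 3*T + 4*F)
(1/(-1184 + 789) + B(1, 5))*402 = (1/(-1184 + 789) + (3*5 + 4*1))*402 = (1/(-395) + (15 + 4))*402 = (-1/395 + 19)*402 = (7504/395)*402 = 3016608/395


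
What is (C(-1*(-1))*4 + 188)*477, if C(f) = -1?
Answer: 87768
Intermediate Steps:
(C(-1*(-1))*4 + 188)*477 = (-1*4 + 188)*477 = (-4 + 188)*477 = 184*477 = 87768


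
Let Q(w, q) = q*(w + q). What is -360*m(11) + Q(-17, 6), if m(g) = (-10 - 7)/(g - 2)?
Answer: 614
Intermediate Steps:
m(g) = -17/(-2 + g)
Q(w, q) = q*(q + w)
-360*m(11) + Q(-17, 6) = -(-6120)/(-2 + 11) + 6*(6 - 17) = -(-6120)/9 + 6*(-11) = -(-6120)/9 - 66 = -360*(-17/9) - 66 = 680 - 66 = 614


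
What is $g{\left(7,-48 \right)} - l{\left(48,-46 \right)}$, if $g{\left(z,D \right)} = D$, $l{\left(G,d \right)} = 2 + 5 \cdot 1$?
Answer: $-55$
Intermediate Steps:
$l{\left(G,d \right)} = 7$ ($l{\left(G,d \right)} = 2 + 5 = 7$)
$g{\left(7,-48 \right)} - l{\left(48,-46 \right)} = -48 - 7 = -55$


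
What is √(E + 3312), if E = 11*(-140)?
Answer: 2*√443 ≈ 42.095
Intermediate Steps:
E = -1540
√(E + 3312) = √(-1540 + 3312) = √1772 = 2*√443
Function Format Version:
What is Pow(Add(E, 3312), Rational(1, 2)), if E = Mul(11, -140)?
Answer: Mul(2, Pow(443, Rational(1, 2))) ≈ 42.095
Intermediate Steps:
E = -1540
Pow(Add(E, 3312), Rational(1, 2)) = Pow(Add(-1540, 3312), Rational(1, 2)) = Pow(1772, Rational(1, 2)) = Mul(2, Pow(443, Rational(1, 2)))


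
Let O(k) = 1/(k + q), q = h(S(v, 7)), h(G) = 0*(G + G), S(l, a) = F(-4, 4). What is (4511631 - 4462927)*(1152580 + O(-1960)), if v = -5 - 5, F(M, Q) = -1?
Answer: 13753137792312/245 ≈ 5.6135e+10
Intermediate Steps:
v = -10
S(l, a) = -1
h(G) = 0 (h(G) = 0*(2*G) = 0)
q = 0
O(k) = 1/k (O(k) = 1/(k + 0) = 1/k)
(4511631 - 4462927)*(1152580 + O(-1960)) = (4511631 - 4462927)*(1152580 + 1/(-1960)) = 48704*(1152580 - 1/1960) = 48704*(2259056799/1960) = 13753137792312/245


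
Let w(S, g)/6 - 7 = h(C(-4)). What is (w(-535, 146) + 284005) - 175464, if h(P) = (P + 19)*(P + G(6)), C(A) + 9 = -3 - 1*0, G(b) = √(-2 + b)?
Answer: 108163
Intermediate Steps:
C(A) = -12 (C(A) = -9 + (-3 - 1*0) = -9 + (-3 + 0) = -9 - 3 = -12)
h(P) = (2 + P)*(19 + P) (h(P) = (P + 19)*(P + √(-2 + 6)) = (19 + P)*(P + √4) = (19 + P)*(P + 2) = (19 + P)*(2 + P) = (2 + P)*(19 + P))
w(S, g) = -378 (w(S, g) = 42 + 6*(38 + (-12)² + 21*(-12)) = 42 + 6*(38 + 144 - 252) = 42 + 6*(-70) = 42 - 420 = -378)
(w(-535, 146) + 284005) - 175464 = (-378 + 284005) - 175464 = 283627 - 175464 = 108163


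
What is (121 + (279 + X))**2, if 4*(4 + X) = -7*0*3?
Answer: 156816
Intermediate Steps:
X = -4 (X = -4 + (-7*0*3)/4 = -4 + (0*3)/4 = -4 + (1/4)*0 = -4 + 0 = -4)
(121 + (279 + X))**2 = (121 + (279 - 4))**2 = (121 + 275)**2 = 396**2 = 156816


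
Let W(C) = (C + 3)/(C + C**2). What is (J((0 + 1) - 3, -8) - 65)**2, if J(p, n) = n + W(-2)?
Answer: 21025/4 ≈ 5256.3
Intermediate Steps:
W(C) = (3 + C)/(C + C**2)
J(p, n) = 1/2 + n (J(p, n) = n + (3 - 2)/((-2)*(1 - 2)) = n - 1/2*1/(-1) = n - 1/2*(-1)*1 = n + 1/2 = 1/2 + n)
(J((0 + 1) - 3, -8) - 65)**2 = ((1/2 - 8) - 65)**2 = (-15/2 - 65)**2 = (-145/2)**2 = 21025/4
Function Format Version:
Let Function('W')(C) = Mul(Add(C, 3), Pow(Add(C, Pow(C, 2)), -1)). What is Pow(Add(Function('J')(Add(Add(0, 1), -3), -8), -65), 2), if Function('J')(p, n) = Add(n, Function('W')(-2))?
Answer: Rational(21025, 4) ≈ 5256.3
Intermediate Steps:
Function('W')(C) = Mul(Pow(Add(C, Pow(C, 2)), -1), Add(3, C)) (Function('W')(C) = Mul(Add(3, C), Pow(Add(C, Pow(C, 2)), -1)) = Mul(Pow(Add(C, Pow(C, 2)), -1), Add(3, C)))
Function('J')(p, n) = Add(Rational(1, 2), n) (Function('J')(p, n) = Add(n, Mul(Pow(-2, -1), Pow(Add(1, -2), -1), Add(3, -2))) = Add(n, Mul(Rational(-1, 2), Pow(-1, -1), 1)) = Add(n, Mul(Rational(-1, 2), -1, 1)) = Add(n, Rational(1, 2)) = Add(Rational(1, 2), n))
Pow(Add(Function('J')(Add(Add(0, 1), -3), -8), -65), 2) = Pow(Add(Add(Rational(1, 2), -8), -65), 2) = Pow(Add(Rational(-15, 2), -65), 2) = Pow(Rational(-145, 2), 2) = Rational(21025, 4)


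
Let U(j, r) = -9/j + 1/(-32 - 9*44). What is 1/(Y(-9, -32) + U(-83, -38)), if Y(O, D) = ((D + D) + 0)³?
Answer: -149732/39251329255 ≈ -3.8147e-6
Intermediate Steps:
U(j, r) = -1/1804 - 9/j (U(j, r) = -9/j + (1/44)/(-41) = -9/j - 1/41*1/44 = -9/j - 1/1804 = -1/1804 - 9/j)
Y(O, D) = 8*D³ (Y(O, D) = (2*D + 0)³ = (2*D)³ = 8*D³)
1/(Y(-9, -32) + U(-83, -38)) = 1/(8*(-32)³ + (1/1804)*(-16236 - 1*(-83))/(-83)) = 1/(8*(-32768) + (1/1804)*(-1/83)*(-16236 + 83)) = 1/(-262144 + (1/1804)*(-1/83)*(-16153)) = 1/(-262144 + 16153/149732) = 1/(-39251329255/149732) = -149732/39251329255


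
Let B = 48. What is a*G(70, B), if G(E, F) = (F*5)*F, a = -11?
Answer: -126720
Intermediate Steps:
G(E, F) = 5*F² (G(E, F) = (5*F)*F = 5*F²)
a*G(70, B) = -55*48² = -55*2304 = -11*11520 = -126720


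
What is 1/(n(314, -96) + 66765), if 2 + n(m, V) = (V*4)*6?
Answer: 1/64459 ≈ 1.5514e-5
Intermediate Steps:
n(m, V) = -2 + 24*V (n(m, V) = -2 + (V*4)*6 = -2 + (4*V)*6 = -2 + 24*V)
1/(n(314, -96) + 66765) = 1/((-2 + 24*(-96)) + 66765) = 1/((-2 - 2304) + 66765) = 1/(-2306 + 66765) = 1/64459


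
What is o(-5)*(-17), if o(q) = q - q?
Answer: 0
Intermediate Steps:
o(q) = 0
o(-5)*(-17) = 0*(-17) = 0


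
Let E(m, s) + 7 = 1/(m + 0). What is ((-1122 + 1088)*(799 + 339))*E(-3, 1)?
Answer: 851224/3 ≈ 2.8374e+5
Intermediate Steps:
E(m, s) = -7 + 1/m (E(m, s) = -7 + 1/(m + 0) = -7 + 1/m)
((-1122 + 1088)*(799 + 339))*E(-3, 1) = ((-1122 + 1088)*(799 + 339))*(-7 + 1/(-3)) = (-34*1138)*(-7 - ⅓) = -38692*(-22/3) = 851224/3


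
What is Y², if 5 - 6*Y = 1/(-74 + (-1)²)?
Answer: 3721/5329 ≈ 0.69825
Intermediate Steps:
Y = 61/73 (Y = ⅚ - 1/(6*(-74 + (-1)²)) = ⅚ - 1/(6*(-74 + 1)) = ⅚ - ⅙/(-73) = ⅚ - ⅙*(-1/73) = ⅚ + 1/438 = 61/73 ≈ 0.83562)
Y² = (61/73)² = 3721/5329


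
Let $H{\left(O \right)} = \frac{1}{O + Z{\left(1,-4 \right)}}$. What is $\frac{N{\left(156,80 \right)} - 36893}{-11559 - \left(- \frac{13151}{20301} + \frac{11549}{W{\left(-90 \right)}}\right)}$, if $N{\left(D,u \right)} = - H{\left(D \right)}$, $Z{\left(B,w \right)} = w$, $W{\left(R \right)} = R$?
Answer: $\frac{1707640032555}{529053567932} \approx 3.2277$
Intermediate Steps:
$H{\left(O \right)} = \frac{1}{-4 + O}$ ($H{\left(O \right)} = \frac{1}{O - 4} = \frac{1}{-4 + O}$)
$N{\left(D,u \right)} = - \frac{1}{-4 + D}$
$\frac{N{\left(156,80 \right)} - 36893}{-11559 - \left(- \frac{13151}{20301} + \frac{11549}{W{\left(-90 \right)}}\right)} = \frac{- \frac{1}{-4 + 156} - 36893}{-11559 - \left(- \frac{13151}{20301} - \frac{11549}{90}\right)} = \frac{- \frac{1}{152} - 36893}{-11559 - - \frac{78546613}{609030}} = \frac{\left(-1\right) \frac{1}{152} - 36893}{-11559 + \left(\frac{11549}{90} + \frac{13151}{20301}\right)} = \frac{- \frac{1}{152} - 36893}{-11559 + \frac{78546613}{609030}} = - \frac{5607737}{152 \left(- \frac{6961231157}{609030}\right)} = \left(- \frac{5607737}{152}\right) \left(- \frac{609030}{6961231157}\right) = \frac{1707640032555}{529053567932}$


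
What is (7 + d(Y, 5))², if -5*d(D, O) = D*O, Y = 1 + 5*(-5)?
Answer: 961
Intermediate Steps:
Y = -24 (Y = 1 - 25 = -24)
d(D, O) = -D*O/5
(7 + d(Y, 5))² = (7 - ⅕*(-24)*5)² = (7 + 24)² = 31² = 961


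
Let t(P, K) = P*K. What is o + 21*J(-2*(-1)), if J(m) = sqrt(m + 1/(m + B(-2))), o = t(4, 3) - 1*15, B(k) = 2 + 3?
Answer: -3 + 3*sqrt(105) ≈ 27.741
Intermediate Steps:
t(P, K) = K*P
B(k) = 5
o = -3 (o = 3*4 - 1*15 = 12 - 15 = -3)
J(m) = sqrt(m + 1/(5 + m)) (J(m) = sqrt(m + 1/(m + 5)) = sqrt(m + 1/(5 + m)))
o + 21*J(-2*(-1)) = -3 + 21*sqrt((1 + (-2*(-1))*(5 - 2*(-1)))/(5 - 2*(-1))) = -3 + 21*sqrt((1 + 2*(5 + 2))/(5 + 2)) = -3 + 21*sqrt((1 + 2*7)/7) = -3 + 21*sqrt((1 + 14)/7) = -3 + 21*sqrt((1/7)*15) = -3 + 21*sqrt(15/7) = -3 + 21*(sqrt(105)/7) = -3 + 3*sqrt(105)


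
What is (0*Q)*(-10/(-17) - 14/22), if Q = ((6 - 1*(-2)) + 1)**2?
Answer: 0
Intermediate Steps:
Q = 81 (Q = ((6 + 2) + 1)**2 = (8 + 1)**2 = 9**2 = 81)
(0*Q)*(-10/(-17) - 14/22) = (0*81)*(-10/(-17) - 14/22) = 0*(-10*(-1/17) - 14*1/22) = 0*(10/17 - 7/11) = 0*(-9/187) = 0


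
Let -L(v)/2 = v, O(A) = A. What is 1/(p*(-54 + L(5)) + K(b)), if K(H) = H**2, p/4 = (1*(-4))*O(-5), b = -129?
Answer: 1/11521 ≈ 8.6798e-5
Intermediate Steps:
L(v) = -2*v
p = 80 (p = 4*((1*(-4))*(-5)) = 4*(-4*(-5)) = 4*20 = 80)
1/(p*(-54 + L(5)) + K(b)) = 1/(80*(-54 - 2*5) + (-129)**2) = 1/(80*(-54 - 10) + 16641) = 1/(80*(-64) + 16641) = 1/(-5120 + 16641) = 1/11521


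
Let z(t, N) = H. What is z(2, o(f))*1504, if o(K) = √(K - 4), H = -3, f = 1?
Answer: -4512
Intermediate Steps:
o(K) = √(-4 + K)
z(t, N) = -3
z(2, o(f))*1504 = -3*1504 = -4512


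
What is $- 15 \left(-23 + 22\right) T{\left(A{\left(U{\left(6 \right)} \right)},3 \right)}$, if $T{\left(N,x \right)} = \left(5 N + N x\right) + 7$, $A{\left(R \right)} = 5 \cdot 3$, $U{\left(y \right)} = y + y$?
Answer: $1905$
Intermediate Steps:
$U{\left(y \right)} = 2 y$
$A{\left(R \right)} = 15$
$T{\left(N,x \right)} = 7 + 5 N + N x$
$- 15 \left(-23 + 22\right) T{\left(A{\left(U{\left(6 \right)} \right)},3 \right)} = - 15 \left(-23 + 22\right) \left(7 + 5 \cdot 15 + 15 \cdot 3\right) = \left(-15\right) \left(-1\right) \left(7 + 75 + 45\right) = 15 \cdot 127 = 1905$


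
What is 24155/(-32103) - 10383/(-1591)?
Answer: 294894844/51075873 ≈ 5.7737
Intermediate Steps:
24155/(-32103) - 10383/(-1591) = 24155*(-1/32103) - 10383*(-1/1591) = -24155/32103 + 10383/1591 = 294894844/51075873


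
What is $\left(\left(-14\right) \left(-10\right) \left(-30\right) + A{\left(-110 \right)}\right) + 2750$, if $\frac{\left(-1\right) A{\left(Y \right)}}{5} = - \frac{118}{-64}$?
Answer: $- \frac{46695}{32} \approx -1459.2$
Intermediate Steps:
$A{\left(Y \right)} = - \frac{295}{32}$ ($A{\left(Y \right)} = - 5 \left(- \frac{118}{-64}\right) = - 5 \left(\left(-118\right) \left(- \frac{1}{64}\right)\right) = \left(-5\right) \frac{59}{32} = - \frac{295}{32}$)
$\left(\left(-14\right) \left(-10\right) \left(-30\right) + A{\left(-110 \right)}\right) + 2750 = \left(\left(-14\right) \left(-10\right) \left(-30\right) - \frac{295}{32}\right) + 2750 = \left(140 \left(-30\right) - \frac{295}{32}\right) + 2750 = \left(-4200 - \frac{295}{32}\right) + 2750 = - \frac{134695}{32} + 2750 = - \frac{46695}{32}$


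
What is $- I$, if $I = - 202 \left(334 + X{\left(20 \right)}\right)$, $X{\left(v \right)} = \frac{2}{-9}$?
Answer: $\frac{606808}{9} \approx 67423.0$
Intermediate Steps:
$X{\left(v \right)} = - \frac{2}{9}$ ($X{\left(v \right)} = 2 \left(- \frac{1}{9}\right) = - \frac{2}{9}$)
$I = - \frac{606808}{9}$ ($I = - 202 \left(334 - \frac{2}{9}\right) = \left(-202\right) \frac{3004}{9} = - \frac{606808}{9} \approx -67423.0$)
$- I = \left(-1\right) \left(- \frac{606808}{9}\right) = \frac{606808}{9}$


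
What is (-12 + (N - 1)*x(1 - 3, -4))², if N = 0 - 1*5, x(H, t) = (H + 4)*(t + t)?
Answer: 7056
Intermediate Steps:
x(H, t) = 2*t*(4 + H) (x(H, t) = (4 + H)*(2*t) = 2*t*(4 + H))
N = -5 (N = 0 - 5 = -5)
(-12 + (N - 1)*x(1 - 3, -4))² = (-12 + (-5 - 1)*(2*(-4)*(4 + (1 - 3))))² = (-12 - 12*(-4)*(4 - 2))² = (-12 - 12*(-4)*2)² = (-12 - 6*(-16))² = (-12 + 96)² = 84² = 7056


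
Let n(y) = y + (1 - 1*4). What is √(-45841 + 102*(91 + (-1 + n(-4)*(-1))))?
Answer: I*√35947 ≈ 189.6*I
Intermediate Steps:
n(y) = -3 + y (n(y) = y + (1 - 4) = y - 3 = -3 + y)
√(-45841 + 102*(91 + (-1 + n(-4)*(-1)))) = √(-45841 + 102*(91 + (-1 + (-3 - 4)*(-1)))) = √(-45841 + 102*(91 + (-1 - 7*(-1)))) = √(-45841 + 102*(91 + (-1 + 7))) = √(-45841 + 102*(91 + 6)) = √(-45841 + 102*97) = √(-45841 + 9894) = √(-35947) = I*√35947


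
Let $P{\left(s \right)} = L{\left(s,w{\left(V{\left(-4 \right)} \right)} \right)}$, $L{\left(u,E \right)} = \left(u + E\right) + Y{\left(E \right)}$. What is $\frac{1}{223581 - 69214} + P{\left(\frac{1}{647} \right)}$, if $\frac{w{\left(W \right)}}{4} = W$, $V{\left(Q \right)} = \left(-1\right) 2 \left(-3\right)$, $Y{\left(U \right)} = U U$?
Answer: $\frac{59925424414}{99875449} \approx 600.0$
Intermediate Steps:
$Y{\left(U \right)} = U^{2}$
$V{\left(Q \right)} = 6$ ($V{\left(Q \right)} = \left(-2\right) \left(-3\right) = 6$)
$w{\left(W \right)} = 4 W$
$L{\left(u,E \right)} = E + u + E^{2}$ ($L{\left(u,E \right)} = \left(u + E\right) + E^{2} = \left(E + u\right) + E^{2} = E + u + E^{2}$)
$P{\left(s \right)} = 600 + s$ ($P{\left(s \right)} = 4 \cdot 6 + s + \left(4 \cdot 6\right)^{2} = 24 + s + 24^{2} = 24 + s + 576 = 600 + s$)
$\frac{1}{223581 - 69214} + P{\left(\frac{1}{647} \right)} = \frac{1}{223581 - 69214} + \left(600 + \frac{1}{647}\right) = \frac{1}{154367} + \left(600 + \frac{1}{647}\right) = \frac{1}{154367} + \frac{388201}{647} = \frac{59925424414}{99875449}$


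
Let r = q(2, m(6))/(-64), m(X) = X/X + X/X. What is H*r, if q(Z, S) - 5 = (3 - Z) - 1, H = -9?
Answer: 45/64 ≈ 0.70313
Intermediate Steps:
m(X) = 2 (m(X) = 1 + 1 = 2)
q(Z, S) = 7 - Z (q(Z, S) = 5 + ((3 - Z) - 1) = 5 + (2 - Z) = 7 - Z)
r = -5/64 (r = (7 - 1*2)/(-64) = (7 - 2)*(-1/64) = 5*(-1/64) = -5/64 ≈ -0.078125)
H*r = -9*(-5/64) = 45/64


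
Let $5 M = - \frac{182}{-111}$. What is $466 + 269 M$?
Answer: $\frac{307588}{555} \approx 554.21$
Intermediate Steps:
$M = \frac{182}{555}$ ($M = \frac{\left(-182\right) \frac{1}{-111}}{5} = \frac{\left(-182\right) \left(- \frac{1}{111}\right)}{5} = \frac{1}{5} \cdot \frac{182}{111} = \frac{182}{555} \approx 0.32793$)
$466 + 269 M = 466 + 269 \cdot \frac{182}{555} = 466 + \frac{48958}{555} = \frac{307588}{555}$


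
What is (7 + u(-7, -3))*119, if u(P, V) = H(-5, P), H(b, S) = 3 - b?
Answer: 1785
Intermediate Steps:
u(P, V) = 8 (u(P, V) = 3 - 1*(-5) = 3 + 5 = 8)
(7 + u(-7, -3))*119 = (7 + 8)*119 = 15*119 = 1785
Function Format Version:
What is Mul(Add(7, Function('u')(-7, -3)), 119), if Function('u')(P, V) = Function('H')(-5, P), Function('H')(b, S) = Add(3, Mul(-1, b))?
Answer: 1785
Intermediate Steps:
Function('u')(P, V) = 8 (Function('u')(P, V) = Add(3, Mul(-1, -5)) = Add(3, 5) = 8)
Mul(Add(7, Function('u')(-7, -3)), 119) = Mul(Add(7, 8), 119) = Mul(15, 119) = 1785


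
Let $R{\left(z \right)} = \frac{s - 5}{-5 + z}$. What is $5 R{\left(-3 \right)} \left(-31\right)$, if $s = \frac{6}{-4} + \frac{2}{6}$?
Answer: $- \frac{5735}{48} \approx -119.48$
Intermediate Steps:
$s = - \frac{7}{6}$ ($s = 6 \left(- \frac{1}{4}\right) + 2 \cdot \frac{1}{6} = - \frac{3}{2} + \frac{1}{3} = - \frac{7}{6} \approx -1.1667$)
$R{\left(z \right)} = - \frac{37}{6 \left(-5 + z\right)}$ ($R{\left(z \right)} = \frac{- \frac{7}{6} - 5}{-5 + z} = - \frac{37}{6 \left(-5 + z\right)}$)
$5 R{\left(-3 \right)} \left(-31\right) = 5 \left(- \frac{37}{-30 + 6 \left(-3\right)}\right) \left(-31\right) = 5 \left(- \frac{37}{-30 - 18}\right) \left(-31\right) = 5 \left(- \frac{37}{-48}\right) \left(-31\right) = 5 \left(\left(-37\right) \left(- \frac{1}{48}\right)\right) \left(-31\right) = 5 \cdot \frac{37}{48} \left(-31\right) = \frac{185}{48} \left(-31\right) = - \frac{5735}{48}$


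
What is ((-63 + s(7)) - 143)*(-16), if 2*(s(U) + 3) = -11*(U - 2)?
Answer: 3784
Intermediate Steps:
s(U) = 8 - 11*U/2 (s(U) = -3 + (-11*(U - 2))/2 = -3 + (-11*(-2 + U))/2 = -3 + (22 - 11*U)/2 = -3 + (11 - 11*U/2) = 8 - 11*U/2)
((-63 + s(7)) - 143)*(-16) = ((-63 + (8 - 11/2*7)) - 143)*(-16) = ((-63 + (8 - 77/2)) - 143)*(-16) = ((-63 - 61/2) - 143)*(-16) = (-187/2 - 143)*(-16) = -473/2*(-16) = 3784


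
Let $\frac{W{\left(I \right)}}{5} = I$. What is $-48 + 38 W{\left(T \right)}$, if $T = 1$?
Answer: $142$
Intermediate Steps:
$W{\left(I \right)} = 5 I$
$-48 + 38 W{\left(T \right)} = -48 + 38 \cdot 5 \cdot 1 = -48 + 38 \cdot 5 = -48 + 190 = 142$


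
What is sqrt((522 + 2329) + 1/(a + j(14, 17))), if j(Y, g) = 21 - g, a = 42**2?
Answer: sqrt(2227931498)/884 ≈ 53.395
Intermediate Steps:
a = 1764
sqrt((522 + 2329) + 1/(a + j(14, 17))) = sqrt((522 + 2329) + 1/(1764 + (21 - 1*17))) = sqrt(2851 + 1/(1764 + (21 - 17))) = sqrt(2851 + 1/(1764 + 4)) = sqrt(2851 + 1/1768) = sqrt(5040569/1768) = sqrt(2227931498)/884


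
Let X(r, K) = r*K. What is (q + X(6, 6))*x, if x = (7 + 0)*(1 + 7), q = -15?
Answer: 1176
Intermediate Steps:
X(r, K) = K*r
x = 56 (x = 7*8 = 56)
(q + X(6, 6))*x = (-15 + 6*6)*56 = (-15 + 36)*56 = 21*56 = 1176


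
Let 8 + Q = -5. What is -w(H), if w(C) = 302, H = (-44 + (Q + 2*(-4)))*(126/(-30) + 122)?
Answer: -302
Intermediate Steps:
Q = -13 (Q = -8 - 5 = -13)
H = -7657 (H = (-44 + (-13 + 2*(-4)))*(126/(-30) + 122) = (-44 + (-13 - 8))*(126*(-1/30) + 122) = (-44 - 21)*(-21/5 + 122) = -65*589/5 = -7657)
-w(H) = -1*302 = -302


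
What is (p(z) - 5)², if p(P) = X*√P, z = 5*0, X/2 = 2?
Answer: 25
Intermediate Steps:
X = 4 (X = 2*2 = 4)
z = 0
p(P) = 4*√P
(p(z) - 5)² = (4*√0 - 5)² = (4*0 - 5)² = (0 - 5)² = (-5)² = 25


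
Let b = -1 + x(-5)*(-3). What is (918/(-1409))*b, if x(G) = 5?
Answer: 14688/1409 ≈ 10.424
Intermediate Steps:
b = -16 (b = -1 + 5*(-3) = -1 - 15 = -16)
(918/(-1409))*b = (918/(-1409))*(-16) = (918*(-1/1409))*(-16) = -918/1409*(-16) = 14688/1409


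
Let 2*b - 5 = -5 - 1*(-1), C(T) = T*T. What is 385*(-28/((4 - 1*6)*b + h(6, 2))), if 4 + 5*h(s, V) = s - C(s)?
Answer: 53900/39 ≈ 1382.1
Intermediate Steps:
C(T) = T**2
h(s, V) = -4/5 - s**2/5 + s/5 (h(s, V) = -4/5 + (s - s**2)/5 = -4/5 + (-s**2/5 + s/5) = -4/5 - s**2/5 + s/5)
b = 1/2 (b = 5/2 + (-5 - 1*(-1))/2 = 5/2 + (-5 + 1)/2 = 5/2 + (1/2)*(-4) = 5/2 - 2 = 1/2 ≈ 0.50000)
385*(-28/((4 - 1*6)*b + h(6, 2))) = 385*(-28/((4 - 1*6)*(1/2) + (-4/5 - 1/5*6**2 + (1/5)*6))) = 385*(-28/((4 - 6)*(1/2) + (-4/5 - 1/5*36 + 6/5))) = 385*(-28/(-2*1/2 + (-4/5 - 36/5 + 6/5))) = 385*(-28/(-1 - 34/5)) = 385*(-28/(-39/5)) = 385*(-28*(-5/39)) = 385*(140/39) = 53900/39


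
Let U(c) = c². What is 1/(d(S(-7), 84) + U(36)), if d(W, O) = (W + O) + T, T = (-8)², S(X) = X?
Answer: 1/1437 ≈ 0.00069589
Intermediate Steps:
T = 64
d(W, O) = 64 + O + W (d(W, O) = (W + O) + 64 = (O + W) + 64 = 64 + O + W)
1/(d(S(-7), 84) + U(36)) = 1/((64 + 84 - 7) + 36²) = 1/(141 + 1296) = 1/1437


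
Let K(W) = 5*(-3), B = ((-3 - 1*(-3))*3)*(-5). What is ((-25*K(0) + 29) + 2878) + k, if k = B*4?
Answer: 3282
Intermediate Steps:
B = 0 (B = ((-3 + 3)*3)*(-5) = (0*3)*(-5) = 0*(-5) = 0)
K(W) = -15
k = 0 (k = 0*4 = 0)
((-25*K(0) + 29) + 2878) + k = ((-25*(-15) + 29) + 2878) + 0 = ((375 + 29) + 2878) + 0 = (404 + 2878) + 0 = 3282 + 0 = 3282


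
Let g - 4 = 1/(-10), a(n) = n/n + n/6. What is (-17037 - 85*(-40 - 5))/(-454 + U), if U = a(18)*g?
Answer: 16515/548 ≈ 30.137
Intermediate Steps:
a(n) = 1 + n/6 (a(n) = 1 + n*(⅙) = 1 + n/6)
g = 39/10 (g = 4 + 1/(-10) = 4 - ⅒ = 39/10 ≈ 3.9000)
U = 78/5 (U = (1 + (⅙)*18)*(39/10) = (1 + 3)*(39/10) = 4*(39/10) = 78/5 ≈ 15.600)
(-17037 - 85*(-40 - 5))/(-454 + U) = (-17037 - 85*(-40 - 5))/(-454 + 78/5) = (-17037 - 85*(-45))/(-2192/5) = (-17037 + 3825)*(-5/2192) = -13212*(-5/2192) = 16515/548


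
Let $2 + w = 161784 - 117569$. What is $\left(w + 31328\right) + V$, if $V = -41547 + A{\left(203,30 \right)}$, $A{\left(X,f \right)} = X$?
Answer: $34197$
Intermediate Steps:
$w = 44213$ ($w = -2 + \left(161784 - 117569\right) = -2 + 44215 = 44213$)
$V = -41344$ ($V = -41547 + 203 = -41344$)
$\left(w + 31328\right) + V = \left(44213 + 31328\right) - 41344 = 75541 - 41344 = 34197$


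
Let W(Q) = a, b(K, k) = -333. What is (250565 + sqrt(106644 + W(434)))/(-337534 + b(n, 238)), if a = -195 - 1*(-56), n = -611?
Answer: -250565/337867 - sqrt(106505)/337867 ≈ -0.74257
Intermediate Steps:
a = -139 (a = -195 + 56 = -139)
W(Q) = -139
(250565 + sqrt(106644 + W(434)))/(-337534 + b(n, 238)) = (250565 + sqrt(106644 - 139))/(-337534 - 333) = (250565 + sqrt(106505))/(-337867) = (250565 + sqrt(106505))*(-1/337867) = -250565/337867 - sqrt(106505)/337867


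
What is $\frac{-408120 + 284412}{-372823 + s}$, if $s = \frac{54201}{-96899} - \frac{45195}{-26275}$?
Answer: $\frac{62992638740460}{189842463189829} \approx 0.33182$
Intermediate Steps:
$s = \frac{591043806}{509204245}$ ($s = 54201 \left(- \frac{1}{96899}\right) - - \frac{9039}{5255} = - \frac{54201}{96899} + \frac{9039}{5255} = \frac{591043806}{509204245} \approx 1.1607$)
$\frac{-408120 + 284412}{-372823 + s} = \frac{-408120 + 284412}{-372823 + \frac{591043806}{509204245}} = - \frac{123708}{- \frac{189842463189829}{509204245}} = \left(-123708\right) \left(- \frac{509204245}{189842463189829}\right) = \frac{62992638740460}{189842463189829}$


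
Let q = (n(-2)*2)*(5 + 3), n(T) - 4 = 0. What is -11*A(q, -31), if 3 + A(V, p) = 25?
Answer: -242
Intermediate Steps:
n(T) = 4 (n(T) = 4 + 0 = 4)
q = 64 (q = (4*2)*(5 + 3) = 8*8 = 64)
A(V, p) = 22 (A(V, p) = -3 + 25 = 22)
-11*A(q, -31) = -11*22 = -242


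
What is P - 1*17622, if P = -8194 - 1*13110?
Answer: -38926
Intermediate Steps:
P = -21304 (P = -8194 - 13110 = -21304)
P - 1*17622 = -21304 - 1*17622 = -21304 - 17622 = -38926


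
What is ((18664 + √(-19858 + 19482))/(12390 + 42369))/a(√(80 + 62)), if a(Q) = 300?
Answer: 4666/4106925 + I*√94/8213850 ≈ 0.0011361 + 1.1804e-6*I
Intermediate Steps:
((18664 + √(-19858 + 19482))/(12390 + 42369))/a(√(80 + 62)) = ((18664 + √(-19858 + 19482))/(12390 + 42369))/300 = ((18664 + √(-376))/54759)*(1/300) = ((18664 + 2*I*√94)*(1/54759))*(1/300) = (18664/54759 + 2*I*√94/54759)*(1/300) = 4666/4106925 + I*√94/8213850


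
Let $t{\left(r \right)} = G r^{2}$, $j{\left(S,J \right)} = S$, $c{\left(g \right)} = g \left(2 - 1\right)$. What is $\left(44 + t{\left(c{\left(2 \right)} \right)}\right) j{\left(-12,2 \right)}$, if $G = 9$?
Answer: $-960$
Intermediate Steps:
$c{\left(g \right)} = g$ ($c{\left(g \right)} = g 1 = g$)
$t{\left(r \right)} = 9 r^{2}$
$\left(44 + t{\left(c{\left(2 \right)} \right)}\right) j{\left(-12,2 \right)} = \left(44 + 9 \cdot 2^{2}\right) \left(-12\right) = \left(44 + 9 \cdot 4\right) \left(-12\right) = \left(44 + 36\right) \left(-12\right) = 80 \left(-12\right) = -960$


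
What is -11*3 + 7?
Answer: -26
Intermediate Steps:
-11*3 + 7 = -33 + 7 = -26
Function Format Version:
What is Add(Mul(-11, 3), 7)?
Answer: -26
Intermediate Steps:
Add(Mul(-11, 3), 7) = Add(-33, 7) = -26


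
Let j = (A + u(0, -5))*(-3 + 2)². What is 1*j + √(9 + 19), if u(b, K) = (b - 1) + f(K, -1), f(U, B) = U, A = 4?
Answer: -2 + 2*√7 ≈ 3.2915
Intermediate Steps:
u(b, K) = -1 + K + b (u(b, K) = (b - 1) + K = (-1 + b) + K = -1 + K + b)
j = -2 (j = (4 + (-1 - 5 + 0))*(-3 + 2)² = (4 - 6)*(-1)² = -2*1 = -2)
1*j + √(9 + 19) = 1*(-2) + √(9 + 19) = -2 + √28 = -2 + 2*√7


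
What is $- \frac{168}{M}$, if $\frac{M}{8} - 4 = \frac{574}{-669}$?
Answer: $- \frac{14049}{2102} \approx -6.6836$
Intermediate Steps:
$M = \frac{16816}{669}$ ($M = 32 + 8 \frac{574}{-669} = 32 + 8 \cdot 574 \left(- \frac{1}{669}\right) = 32 + 8 \left(- \frac{574}{669}\right) = 32 - \frac{4592}{669} = \frac{16816}{669} \approx 25.136$)
$- \frac{168}{M} = - \frac{168}{\frac{16816}{669}} = \left(-168\right) \frac{669}{16816} = - \frac{14049}{2102}$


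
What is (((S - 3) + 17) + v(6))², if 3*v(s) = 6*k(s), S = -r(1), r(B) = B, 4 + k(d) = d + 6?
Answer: 841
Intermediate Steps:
k(d) = 2 + d (k(d) = -4 + (d + 6) = -4 + (6 + d) = 2 + d)
S = -1 (S = -1*1 = -1)
v(s) = 4 + 2*s (v(s) = (6*(2 + s))/3 = (12 + 6*s)/3 = 4 + 2*s)
(((S - 3) + 17) + v(6))² = (((-1 - 3) + 17) + (4 + 2*6))² = ((-4 + 17) + (4 + 12))² = (13 + 16)² = 29² = 841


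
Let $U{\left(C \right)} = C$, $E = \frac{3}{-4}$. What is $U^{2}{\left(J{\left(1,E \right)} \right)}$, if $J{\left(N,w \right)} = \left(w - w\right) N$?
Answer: $0$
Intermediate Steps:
$E = - \frac{3}{4}$ ($E = 3 \left(- \frac{1}{4}\right) = - \frac{3}{4} \approx -0.75$)
$J{\left(N,w \right)} = 0$ ($J{\left(N,w \right)} = 0 N = 0$)
$U^{2}{\left(J{\left(1,E \right)} \right)} = 0^{2} = 0$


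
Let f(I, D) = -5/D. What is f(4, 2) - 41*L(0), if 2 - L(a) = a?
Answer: -169/2 ≈ -84.500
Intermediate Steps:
L(a) = 2 - a
f(4, 2) - 41*L(0) = -5/2 - 41*(2 - 1*0) = -5*½ - 41*(2 + 0) = -5/2 - 41*2 = -5/2 - 82 = -169/2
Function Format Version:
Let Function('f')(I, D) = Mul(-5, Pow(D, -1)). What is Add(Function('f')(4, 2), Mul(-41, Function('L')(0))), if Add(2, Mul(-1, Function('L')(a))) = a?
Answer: Rational(-169, 2) ≈ -84.500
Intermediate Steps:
Function('L')(a) = Add(2, Mul(-1, a))
Add(Function('f')(4, 2), Mul(-41, Function('L')(0))) = Add(Mul(-5, Pow(2, -1)), Mul(-41, Add(2, Mul(-1, 0)))) = Add(Mul(-5, Rational(1, 2)), Mul(-41, Add(2, 0))) = Add(Rational(-5, 2), Mul(-41, 2)) = Add(Rational(-5, 2), -82) = Rational(-169, 2)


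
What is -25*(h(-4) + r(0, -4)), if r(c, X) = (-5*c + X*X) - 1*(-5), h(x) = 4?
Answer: -625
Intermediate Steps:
r(c, X) = 5 + X**2 - 5*c (r(c, X) = (-5*c + X**2) + 5 = (X**2 - 5*c) + 5 = 5 + X**2 - 5*c)
-25*(h(-4) + r(0, -4)) = -25*(4 + (5 + (-4)**2 - 5*0)) = -25*(4 + (5 + 16 + 0)) = -25*(4 + 21) = -25*25 = -625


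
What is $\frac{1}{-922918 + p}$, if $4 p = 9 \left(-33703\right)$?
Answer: $- \frac{4}{3994999} \approx -1.0013 \cdot 10^{-6}$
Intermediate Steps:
$p = - \frac{303327}{4}$ ($p = \frac{9 \left(-33703\right)}{4} = \frac{1}{4} \left(-303327\right) = - \frac{303327}{4} \approx -75832.0$)
$\frac{1}{-922918 + p} = \frac{1}{-922918 - \frac{303327}{4}} = \frac{1}{- \frac{3994999}{4}} = - \frac{4}{3994999}$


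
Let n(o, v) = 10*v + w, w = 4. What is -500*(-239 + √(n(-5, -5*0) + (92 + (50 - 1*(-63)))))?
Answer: 119500 - 500*√209 ≈ 1.1227e+5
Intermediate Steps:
n(o, v) = 4 + 10*v (n(o, v) = 10*v + 4 = 4 + 10*v)
-500*(-239 + √(n(-5, -5*0) + (92 + (50 - 1*(-63))))) = -500*(-239 + √((4 + 10*(-5*0)) + (92 + (50 - 1*(-63))))) = -500*(-239 + √((4 + 10*0) + (92 + (50 + 63)))) = -500*(-239 + √((4 + 0) + (92 + 113))) = -500*(-239 + √(4 + 205)) = -500*(-239 + √209) = 119500 - 500*√209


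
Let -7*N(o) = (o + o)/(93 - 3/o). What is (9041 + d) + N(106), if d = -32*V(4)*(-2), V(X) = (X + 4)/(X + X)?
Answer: 628085953/68985 ≈ 9104.7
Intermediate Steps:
N(o) = -2*o/(7*(93 - 3/o)) (N(o) = -(o + o)/(7*(93 - 3/o)) = -2*o/(7*(93 - 3/o)))
V(X) = (4 + X)/(2*X) (V(X) = (4 + X)/((2*X)) = (4 + X)*(1/(2*X)) = (4 + X)/(2*X))
d = 64 (d = -16*(4 + 4)/4*(-2) = -16*8/4*(-2) = -32*1*(-2) = -32*(-2) = 64)
(9041 + d) + N(106) = (9041 + 64) - 2*106²/(-21 + 651*106) = 9105 - 2*11236/(-21 + 69006) = 9105 - 2*11236/68985 = 9105 - 2*11236*1/68985 = 9105 - 22472/68985 = 628085953/68985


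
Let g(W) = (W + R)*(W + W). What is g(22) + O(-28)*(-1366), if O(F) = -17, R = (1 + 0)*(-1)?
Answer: 24146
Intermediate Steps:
R = -1 (R = 1*(-1) = -1)
g(W) = 2*W*(-1 + W) (g(W) = (W - 1)*(W + W) = (-1 + W)*(2*W) = 2*W*(-1 + W))
g(22) + O(-28)*(-1366) = 2*22*(-1 + 22) - 17*(-1366) = 2*22*21 + 23222 = 924 + 23222 = 24146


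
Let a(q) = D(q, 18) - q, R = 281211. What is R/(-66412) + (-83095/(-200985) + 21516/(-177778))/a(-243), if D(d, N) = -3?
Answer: -12053973490576777/2847537601017552 ≈ -4.2331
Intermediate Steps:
a(q) = -3 - q
R/(-66412) + (-83095/(-200985) + 21516/(-177778))/a(-243) = 281211/(-66412) + (-83095/(-200985) + 21516/(-177778))/(-3 - 1*(-243)) = 281211*(-1/66412) + (-83095*(-1/200985) + 21516*(-1/177778))/(-3 + 243) = -281211/66412 + (16619/40197 - 10758/88889)/240 = -281211/66412 + (1044806965/3573071133)*(1/240) = -281211/66412 + 208961393/171507414384 = -12053973490576777/2847537601017552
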